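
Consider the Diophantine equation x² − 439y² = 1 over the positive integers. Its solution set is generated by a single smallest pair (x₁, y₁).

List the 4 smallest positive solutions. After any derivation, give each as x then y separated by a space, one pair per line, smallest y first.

√439 → a₀=20, period (1,19,1,40); ℓ=4 even so k=3
i=0: a=20 ⇒ p=20, q=1
…
i=2: a=19 ⇒ p=419, q=20
i=3: a=1 ⇒ p=440, q=21
fundamental: x₁=440, y₁=21  (since 193600 − 439·441 = 1)
(x_2, y_2) = (440·440 + 439·21·21, 440·21 + 21·440) = (387199, 18480)
(x_3, y_3) = (440·387199 + 439·21·18480, 440·18480 + 21·387199) = (340734680, 16262379)
(x_4, y_4) = (440·340734680 + 439·21·16262379, 440·16262379 + 21·340734680) = (299846131201, 14310875040)

440 21
387199 18480
340734680 16262379
299846131201 14310875040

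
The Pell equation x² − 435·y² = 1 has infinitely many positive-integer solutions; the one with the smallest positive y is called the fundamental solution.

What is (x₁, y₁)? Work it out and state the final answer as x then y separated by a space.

d=435: √d = [20; 1,5,1,40] (ℓ=4, even), read p_3/q_3
i=0: a=20 ⇒ p=20, q=1
i=1: a=1 ⇒ p=21, q=1
i=2: a=5 ⇒ p=125, q=6
i=3: a=1 ⇒ p=146, q=7
fundamental: x₁=146, y₁=7  (since 21316 − 435·49 = 1)

146 7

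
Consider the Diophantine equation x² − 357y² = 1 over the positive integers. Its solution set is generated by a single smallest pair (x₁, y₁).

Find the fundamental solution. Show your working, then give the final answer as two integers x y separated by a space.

3401 180

√357 = [18; 1,8,2,8,1,36, …], period ℓ=6 (even) → k=5
a_0=18:  p_0=18·1+0=18,  q_0=18·0+1=1
…
a_3=2:  p_3=2·170+19=359,  q_3=2·9+1=19
a_4=8:  p_4=8·359+170=3042,  q_4=8·19+9=161
a_5=1:  p_5=1·3042+359=3401,  q_5=1·161+19=180
→ (3401, 180).  Check: 3401²=11566801, 357·180²=11566800, difference 1.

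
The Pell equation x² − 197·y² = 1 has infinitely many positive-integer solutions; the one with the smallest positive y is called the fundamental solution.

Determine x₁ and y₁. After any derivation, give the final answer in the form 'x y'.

[14; 28] for √197; ℓ=1 ⇒ convergent index 1
i=0: a=14 ⇒ p=14, q=1
i=1: a=28 ⇒ p=393, q=28
→ (393, 28).  Check: 393²=154449, 197·28²=154448, difference 1.

393 28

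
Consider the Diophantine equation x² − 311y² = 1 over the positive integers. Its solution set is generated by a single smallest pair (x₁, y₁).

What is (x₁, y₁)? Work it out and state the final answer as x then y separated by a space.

16883880 957397

[17; 1,1,1,2,1,…,1,1,34] for √311; ℓ=16 ⇒ convergent index 15
a_0=17:  p_0=17·1+0=17,  q_0=17·0+1=1
a_1=1:  p_1=1·17+1=18,  q_1=1·1+0=1
…
a_3=1:  p_3=1·35+18=53,  q_3=1·2+1=3
a_4=2:  p_4=2·53+35=141,  q_4=2·3+2=8
a_5=1:  p_5=1·141+53=194,  q_5=1·8+3=11
a_6=6:  p_6=6·194+141=1305,  q_6=6·11+8=74
a_7=3:  p_7=3·1305+194=4109,  q_7=3·74+11=233
a_8=17:  p_8=17·4109+1305=71158,  q_8=17·233+74=4035
a_9=3:  p_9=3·71158+4109=217583,  q_9=3·4035+233=12338
a_10=6:  p_10=6·217583+71158=1376656,  q_10=6·12338+4035=78063
a_11=1:  p_11=1·1376656+217583=1594239,  q_11=1·78063+12338=90401
…
a_14=1:  p_14=1·6159373+4565134=10724507,  q_14=1·349266+258865=608131
a_15=1:  p_15=1·10724507+6159373=16883880,  q_15=1·608131+349266=957397
fundamental: x₁=16883880, y₁=957397  (since 285065403854400 − 311·916609015609 = 1)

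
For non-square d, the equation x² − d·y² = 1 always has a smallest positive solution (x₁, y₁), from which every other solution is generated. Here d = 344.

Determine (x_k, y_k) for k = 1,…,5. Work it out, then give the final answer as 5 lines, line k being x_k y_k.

d=344: √d = [18; 1,1,4,1,3,1,4,1,1,36] (ℓ=10, even), read p_9/q_9
a_0=18:  p_0=18·1+0=18,  q_0=18·0+1=1
…
a_2=1:  p_2=1·19+18=37,  q_2=1·1+1=2
…
a_7=4:  p_7=4·983+779=4711,  q_7=4·53+42=254
a_8=1:  p_8=1·4711+983=5694,  q_8=1·254+53=307
a_9=1:  p_9=1·5694+4711=10405,  q_9=1·307+254=561
→ (10405, 561).  Check: 10405²=108264025, 344·561²=108264024, difference 1.
k=2:  x_2 = 10405·10405+344·561·561 = 216528049,  y_2 = 10405·561+561·10405 = 11674410
k=3:  x_3 = 10405·216528049+344·561·11674410 = 4505948689285,  y_3 = 10405·11674410+561·216528049 = 242944471539
k=4:  x_4 = 10405·4505948689285+344·561·242944471539 = 93768792007492801,  y_4 = 10405·242944471539+561·4505948689285 = 5055674441052180
k=5:  x_5 = 10405·93768792007492801+344·561·5055674441052180 = 1951328557169976499525,  y_5 = 10405·5055674441052180+561·93768792007492801 = 105208584875351394261

10405 561
216528049 11674410
4505948689285 242944471539
93768792007492801 5055674441052180
1951328557169976499525 105208584875351394261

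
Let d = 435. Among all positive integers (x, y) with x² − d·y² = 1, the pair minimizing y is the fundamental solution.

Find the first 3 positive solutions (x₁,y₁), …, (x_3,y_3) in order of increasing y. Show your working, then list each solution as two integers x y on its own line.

146 7
42631 2044
12448106 596841

d=435: √d = [20; 1,5,1,40] (ℓ=4, even), read p_3/q_3
step 0: (20, 1)  from 20·(1,0) + (0,1)
step 1: (21, 1)  from 1·(20,1) + (1,0)
step 2: (125, 6)  from 5·(21,1) + (20,1)
step 3: (146, 7)  from 1·(125,6) + (21,1)
fundamental: x₁=146, y₁=7  (since 21316 − 435·49 = 1)
n=2: (146,7)∘(146,7) = (146·146+435·7·7, 146·7+7·146) = (42631,2044)
n=3: (42631,2044)∘(146,7) = (146·42631+435·7·2044, 146·2044+7·42631) = (12448106,596841)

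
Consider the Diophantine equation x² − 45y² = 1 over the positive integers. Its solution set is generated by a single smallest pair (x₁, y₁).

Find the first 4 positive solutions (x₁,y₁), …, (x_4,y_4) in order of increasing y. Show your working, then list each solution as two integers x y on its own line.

161 24
51841 7728
16692641 2488392
5374978561 801254496

[6; 1,2,2,2,1,12] for √45; ℓ=6 ⇒ convergent index 5
step 0: (6, 1)  from 6·(1,0) + (0,1)
step 1: (7, 1)  from 1·(6,1) + (1,0)
step 2: (20, 3)  from 2·(7,1) + (6,1)
…
step 4: (114, 17)  from 2·(47,7) + (20,3)
step 5: (161, 24)  from 1·(114,17) + (47,7)
→ (161, 24).  Check: 161²=25921, 45·24²=25920, difference 1.
n=2: (161,24)∘(161,24) = (161·161+45·24·24, 161·24+24·161) = (51841,7728)
n=3: (51841,7728)∘(161,24) = (161·51841+45·24·7728, 161·7728+24·51841) = (16692641,2488392)
n=4: (16692641,2488392)∘(161,24) = (161·16692641+45·24·2488392, 161·2488392+24·16692641) = (5374978561,801254496)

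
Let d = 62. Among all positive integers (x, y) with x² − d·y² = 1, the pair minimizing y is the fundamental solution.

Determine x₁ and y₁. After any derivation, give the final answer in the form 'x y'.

63 8

√62 = [7; 1,6,1,14, …], period ℓ=4 (even) → k=3
k=0  a_k=7  p_k/q_k = 7/1
k=1  a_k=1  p_k/q_k = 8/1
k=2  a_k=6  p_k/q_k = 55/7
k=3  a_k=1  p_k/q_k = 63/8
→ (63, 8).  Check: 63²=3969, 62·8²=3968, difference 1.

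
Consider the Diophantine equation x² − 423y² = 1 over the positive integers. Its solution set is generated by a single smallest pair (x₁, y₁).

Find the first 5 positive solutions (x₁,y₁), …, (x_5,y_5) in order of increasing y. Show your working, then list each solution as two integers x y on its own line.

4607 224
42448897 2063936
391124132351 19017106080
3603817713033217 175223613357184
33205576016763929087 1614510354455987296

d=423: √d = [20; 1,1,3,4,3,1,1,40] (ℓ=8, even), read p_7/q_7
i=0: a=20 ⇒ p=20, q=1
…
i=2: a=1 ⇒ p=41, q=2
i=3: a=3 ⇒ p=144, q=7
…
i=5: a=3 ⇒ p=1995, q=97
i=6: a=1 ⇒ p=2612, q=127
i=7: a=1 ⇒ p=4607, q=224
fundamental: x₁=4607, y₁=224  (since 21224449 − 423·50176 = 1)
n=2: (4607,224)∘(4607,224) = (4607·4607+423·224·224, 4607·224+224·4607) = (42448897,2063936)
n=3: (42448897,2063936)∘(4607,224) = (4607·42448897+423·224·2063936, 4607·2063936+224·42448897) = (391124132351,19017106080)
n=4: (391124132351,19017106080)∘(4607,224) = (4607·391124132351+423·224·19017106080, 4607·19017106080+224·391124132351) = (3603817713033217,175223613357184)
n=5: (3603817713033217,175223613357184)∘(4607,224) = (4607·3603817713033217+423·224·175223613357184, 4607·175223613357184+224·3603817713033217) = (33205576016763929087,1614510354455987296)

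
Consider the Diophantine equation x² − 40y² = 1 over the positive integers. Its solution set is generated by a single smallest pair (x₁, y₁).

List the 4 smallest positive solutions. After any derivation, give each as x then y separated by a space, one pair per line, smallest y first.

19 3
721 114
27379 4329
1039681 164388

√40 = [6; 3,12, …], period ℓ=2 (even) → k=1
i=0: a=6 ⇒ p=6, q=1
i=1: a=3 ⇒ p=19, q=3
fundamental: x₁=19, y₁=3  (since 361 − 40·9 = 1)
(19+3√40)^2 = 721 + 114√40
(19+3√40)^3 = 27379 + 4329√40
(19+3√40)^4 = 1039681 + 164388√40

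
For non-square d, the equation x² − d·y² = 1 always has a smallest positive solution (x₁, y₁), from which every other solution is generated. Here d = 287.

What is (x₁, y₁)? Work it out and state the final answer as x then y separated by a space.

√287 → a₀=16, period (1,15,1,32); ℓ=4 even so k=3
i=0: a=16 ⇒ p=16, q=1
i=1: a=1 ⇒ p=17, q=1
i=2: a=15 ⇒ p=271, q=16
i=3: a=1 ⇒ p=288, q=17
→ (288, 17).  Check: 288²=82944, 287·17²=82943, difference 1.

288 17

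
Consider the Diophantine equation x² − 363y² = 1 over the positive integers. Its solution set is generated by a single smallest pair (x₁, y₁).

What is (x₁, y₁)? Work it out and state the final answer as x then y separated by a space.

d=363: √d = [19; 19,38] (ℓ=2, even), read p_1/q_1
step 0: (19, 1)  from 19·(1,0) + (0,1)
step 1: (362, 19)  from 19·(19,1) + (1,0)
(x₁, y₁) = (362, 19);  362² − 363·19² = 1 ✓

362 19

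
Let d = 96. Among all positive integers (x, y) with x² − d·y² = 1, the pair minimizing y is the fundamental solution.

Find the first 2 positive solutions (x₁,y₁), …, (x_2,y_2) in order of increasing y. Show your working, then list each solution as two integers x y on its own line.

[9; 1,3,1,18] for √96; ℓ=4 ⇒ convergent index 3
a_0=9:  p_0=9·1+0=9,  q_0=9·0+1=1
a_1=1:  p_1=1·9+1=10,  q_1=1·1+0=1
a_2=3:  p_2=3·10+9=39,  q_2=3·1+1=4
a_3=1:  p_3=1·39+10=49,  q_3=1·4+1=5
fundamental: x₁=49, y₁=5  (since 2401 − 96·25 = 1)
(49+5√96)^2 = 4801 + 490√96

49 5
4801 490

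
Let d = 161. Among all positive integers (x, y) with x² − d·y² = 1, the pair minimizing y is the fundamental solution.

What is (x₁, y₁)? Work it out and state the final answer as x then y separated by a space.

d=161: √d = [12; 1,2,4,1,2,1,4,2,1,24] (ℓ=10, even), read p_9/q_9
k=0  a_k=12  p_k/q_k = 12/1
k=1  a_k=1  p_k/q_k = 13/1
k=2  a_k=2  p_k/q_k = 38/3
k=3  a_k=4  p_k/q_k = 165/13
k=4  a_k=1  p_k/q_k = 203/16
k=5  a_k=2  p_k/q_k = 571/45
…
k=8  a_k=2  p_k/q_k = 8108/639
k=9  a_k=1  p_k/q_k = 11775/928
(x₁, y₁) = (11775, 928);  11775² − 161·928² = 1 ✓

11775 928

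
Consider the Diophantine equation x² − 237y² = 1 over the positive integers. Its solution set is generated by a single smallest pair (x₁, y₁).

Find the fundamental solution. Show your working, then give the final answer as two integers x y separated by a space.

228151 14820

√237 = [15; 2,1,1,7,10,7,1,1,2,30, …], period ℓ=10 (even) → k=9
step 0: (15, 1)  from 15·(1,0) + (0,1)
step 1: (31, 2)  from 2·(15,1) + (1,0)
…
step 5: (5927, 385)  from 10·(585,38) + (77,5)
…
step 7: (48001, 3118)  from 1·(42074,2733) + (5927,385)
step 8: (90075, 5851)  from 1·(48001,3118) + (42074,2733)
step 9: (228151, 14820)  from 2·(90075,5851) + (48001,3118)
fundamental: x₁=228151, y₁=14820  (since 52052878801 − 237·219632400 = 1)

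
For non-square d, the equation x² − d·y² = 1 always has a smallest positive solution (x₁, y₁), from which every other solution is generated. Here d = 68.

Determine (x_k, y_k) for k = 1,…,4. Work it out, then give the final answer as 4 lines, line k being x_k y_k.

33 4
2177 264
143649 17420
9478657 1149456

[8; 4,16] for √68; ℓ=2 ⇒ convergent index 1
i=0: a=8 ⇒ p=8, q=1
i=1: a=4 ⇒ p=33, q=4
→ (33, 4).  Check: 33²=1089, 68·4²=1088, difference 1.
n=2: (33,4)∘(33,4) = (33·33+68·4·4, 33·4+4·33) = (2177,264)
n=3: (2177,264)∘(33,4) = (33·2177+68·4·264, 33·264+4·2177) = (143649,17420)
n=4: (143649,17420)∘(33,4) = (33·143649+68·4·17420, 33·17420+4·143649) = (9478657,1149456)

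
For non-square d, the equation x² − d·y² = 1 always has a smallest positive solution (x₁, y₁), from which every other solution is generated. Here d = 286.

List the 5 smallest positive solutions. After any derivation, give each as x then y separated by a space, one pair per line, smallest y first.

561835 33222
631317134449 37330564740
709392124465745995 41947235681362578
797122648497793485067201 47134850318039357456520
895702806436806213240996001675 52964017256829337557486465822

[16; 1,10,3,3,2,3,3,10,1,32] for √286; ℓ=10 ⇒ convergent index 9
i=0: a=16 ⇒ p=16, q=1
…
i=3: a=3 ⇒ p=575, q=34
i=4: a=3 ⇒ p=1911, q=113
…
i=8: a=10 ⇒ p=512132, q=30283
i=9: a=1 ⇒ p=561835, q=33222
(x₁, y₁) = (561835, 33222);  561835² − 286·33222² = 1 ✓
n=2: (561835,33222)∘(561835,33222) = (561835·561835+286·33222·33222, 561835·33222+33222·561835) = (631317134449,37330564740)
n=3: (631317134449,37330564740)∘(561835,33222) = (561835·631317134449+286·33222·37330564740, 561835·37330564740+33222·631317134449) = (709392124465745995,41947235681362578)
n=4: (709392124465745995,41947235681362578)∘(561835,33222) = (561835·709392124465745995+286·33222·41947235681362578, 561835·41947235681362578+33222·709392124465745995) = (797122648497793485067201,47134850318039357456520)
n=5: (797122648497793485067201,47134850318039357456520)∘(561835,33222) = (561835·797122648497793485067201+286·33222·47134850318039357456520, 561835·47134850318039357456520+33222·797122648497793485067201) = (895702806436806213240996001675,52964017256829337557486465822)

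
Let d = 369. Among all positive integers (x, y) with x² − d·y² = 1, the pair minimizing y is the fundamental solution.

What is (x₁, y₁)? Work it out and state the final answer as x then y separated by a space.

√369 = [19; 4,1,3,2,7,4,7,2,3,1,4,38, …], period ℓ=12 (even) → k=11
step 0: (19, 1)  from 19·(1,0) + (0,1)
…
step 5: (6147, 320)  from 7·(826,43) + (365,19)
step 6: (25414, 1323)  from 4·(6147,320) + (826,43)
…
step 10: (1758061, 91521)  from 1·(1364557,71036) + (393504,20485)
step 11: (8396801, 437120)  from 4·(1758061,91521) + (1364557,71036)
fundamental: x₁=8396801, y₁=437120  (since 70506267033601 − 369·191073894400 = 1)

8396801 437120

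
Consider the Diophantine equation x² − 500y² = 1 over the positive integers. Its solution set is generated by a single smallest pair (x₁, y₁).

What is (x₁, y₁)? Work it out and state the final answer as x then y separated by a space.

√500 → a₀=22, period (2,1,3,2,1,…,1,2,44); ℓ=14 even so k=13
a_0=22:  p_0=22·1+0=22,  q_0=22·0+1=1
a_1=2:  p_1=2·22+1=45,  q_1=2·1+0=2
a_2=1:  p_2=1·45+22=67,  q_2=1·2+1=3
a_3=3:  p_3=3·67+45=246,  q_3=3·3+2=11
a_4=2:  p_4=2·246+67=559,  q_4=2·11+3=25
a_5=1:  p_5=1·559+246=805,  q_5=1·25+11=36
a_6=1:  p_6=1·805+559=1364,  q_6=1·36+25=61
…
a_8=1:  p_8=1·14445+1364=15809,  q_8=1·646+61=707
a_9=1:  p_9=1·15809+14445=30254,  q_9=1·707+646=1353
…
a_11=3:  p_11=3·76317+30254=259205,  q_11=3·3413+1353=11592
a_12=1:  p_12=1·259205+76317=335522,  q_12=1·11592+3413=15005
a_13=2:  p_13=2·335522+259205=930249,  q_13=2·15005+11592=41602
fundamental: x₁=930249, y₁=41602  (since 865363202001 − 500·1730726404 = 1)

930249 41602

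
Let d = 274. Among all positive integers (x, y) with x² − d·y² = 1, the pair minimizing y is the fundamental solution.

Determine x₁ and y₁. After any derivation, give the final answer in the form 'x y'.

√274 = [16; 1,1,4,4,1,1,32, …], period ℓ=7 (odd) → k=13
k=0  a_k=16  p_k/q_k = 16/1
…
k=4  a_k=4  p_k/q_k = 629/38
…
k=6  a_k=1  p_k/q_k = 1407/85
k=7  a_k=32  p_k/q_k = 45802/2767
…
k=9  a_k=1  p_k/q_k = 93011/5619
…
k=12  a_k=1  p_k/q_k = 2189276/132259
k=13  a_k=1  p_k/q_k = 3959299/239190
(x₁, y₁) = (3959299, 239190);  3959299² − 274·239190² = 1 ✓

3959299 239190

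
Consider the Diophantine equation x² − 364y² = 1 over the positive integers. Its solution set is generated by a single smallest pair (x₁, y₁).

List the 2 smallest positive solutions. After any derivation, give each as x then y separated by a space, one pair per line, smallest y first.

4954951 259710
49103078824801 2573700648420

√364 → a₀=19, period (12,1,2,3,1,8,1,3,2,1,12,38); ℓ=12 even so k=11
a_0=19:  p_0=19·1+0=19,  q_0=19·0+1=1
a_1=12:  p_1=12·19+1=229,  q_1=12·1+0=12
a_2=1:  p_2=1·229+19=248,  q_2=1·12+1=13
a_3=2:  p_3=2·248+229=725,  q_3=2·13+12=38
a_4=3:  p_4=3·725+248=2423,  q_4=3·38+13=127
a_5=1:  p_5=1·2423+725=3148,  q_5=1·127+38=165
…
a_9=2:  p_9=2·119872+30755=270499,  q_9=2·6283+1612=14178
a_10=1:  p_10=1·270499+119872=390371,  q_10=1·14178+6283=20461
a_11=12:  p_11=12·390371+270499=4954951,  q_11=12·20461+14178=259710
fundamental: x₁=4954951, y₁=259710  (since 24551539412401 − 364·67449284100 = 1)
n=2: (4954951,259710)∘(4954951,259710) = (4954951·4954951+364·259710·259710, 4954951·259710+259710·4954951) = (49103078824801,2573700648420)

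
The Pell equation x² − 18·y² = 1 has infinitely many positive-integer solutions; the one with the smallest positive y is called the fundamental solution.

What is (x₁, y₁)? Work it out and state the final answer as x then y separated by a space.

√18 = [4; 4,8, …], period ℓ=2 (even) → k=1
step 0: (4, 1)  from 4·(1,0) + (0,1)
step 1: (17, 4)  from 4·(4,1) + (1,0)
→ (17, 4).  Check: 17²=289, 18·4²=288, difference 1.

17 4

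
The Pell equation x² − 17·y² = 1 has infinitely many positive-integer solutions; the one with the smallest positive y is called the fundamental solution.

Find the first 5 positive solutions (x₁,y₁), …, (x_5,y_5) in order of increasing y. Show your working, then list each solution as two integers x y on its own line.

[4; 8] for √17; ℓ=1 ⇒ convergent index 1
k=0  a_k=4  p_k/q_k = 4/1
k=1  a_k=8  p_k/q_k = 33/8
→ (33, 8).  Check: 33²=1089, 17·8²=1088, difference 1.
n=2: (33,8)∘(33,8) = (33·33+17·8·8, 33·8+8·33) = (2177,528)
n=3: (2177,528)∘(33,8) = (33·2177+17·8·528, 33·528+8·2177) = (143649,34840)
n=4: (143649,34840)∘(33,8) = (33·143649+17·8·34840, 33·34840+8·143649) = (9478657,2298912)
n=5: (9478657,2298912)∘(33,8) = (33·9478657+17·8·2298912, 33·2298912+8·9478657) = (625447713,151693352)

33 8
2177 528
143649 34840
9478657 2298912
625447713 151693352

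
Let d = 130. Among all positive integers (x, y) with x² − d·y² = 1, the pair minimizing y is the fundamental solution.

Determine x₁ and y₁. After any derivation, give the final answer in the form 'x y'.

√130 = [11; 2,2,22, …], period ℓ=3 (odd) → k=5
i=0: a=11 ⇒ p=11, q=1
i=1: a=2 ⇒ p=23, q=2
…
i=4: a=2 ⇒ p=2611, q=229
i=5: a=2 ⇒ p=6499, q=570
(x₁, y₁) = (6499, 570);  6499² − 130·570² = 1 ✓

6499 570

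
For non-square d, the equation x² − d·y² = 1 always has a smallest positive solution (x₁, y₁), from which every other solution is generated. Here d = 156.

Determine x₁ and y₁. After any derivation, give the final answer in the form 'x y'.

√156 = [12; 2,24, …], period ℓ=2 (even) → k=1
i=0: a=12 ⇒ p=12, q=1
i=1: a=2 ⇒ p=25, q=2
fundamental: x₁=25, y₁=2  (since 625 − 156·4 = 1)

25 2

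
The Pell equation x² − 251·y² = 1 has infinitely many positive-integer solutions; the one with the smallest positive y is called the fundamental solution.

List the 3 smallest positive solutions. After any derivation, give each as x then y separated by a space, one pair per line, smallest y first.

3674890 231957
27009633024199 1704832919460
198514860608593651330 12530146894788486843

√251 = [15; 1,5,2,1,2,…,5,1,30, …], period ℓ=14 (even) → k=13
a_0=15:  p_0=15·1+0=15,  q_0=15·0+1=1
a_1=1:  p_1=1·15+1=16,  q_1=1·1+0=1
a_2=5:  p_2=5·16+15=95,  q_2=5·1+1=6
…
a_4=1:  p_4=1·206+95=301,  q_4=1·13+6=19
a_5=2:  p_5=2·301+206=808,  q_5=2·19+13=51
a_6=2:  p_6=2·808+301=1917,  q_6=2·51+19=121
a_7=15:  p_7=15·1917+808=29563,  q_7=15·121+51=1866
a_8=2:  p_8=2·29563+1917=61043,  q_8=2·1866+121=3853
a_9=2:  p_9=2·61043+29563=151649,  q_9=2·3853+1866=9572
a_10=1:  p_10=1·151649+61043=212692,  q_10=1·9572+3853=13425
a_11=2:  p_11=2·212692+151649=577033,  q_11=2·13425+9572=36422
a_12=5:  p_12=5·577033+212692=3097857,  q_12=5·36422+13425=195535
a_13=1:  p_13=1·3097857+577033=3674890,  q_13=1·195535+36422=231957
→ (3674890, 231957).  Check: 3674890²=13504816512100, 251·231957²=13504816512099, difference 1.
k=2:  x_2 = 3674890·3674890+251·231957·231957 = 27009633024199,  y_2 = 3674890·231957+231957·3674890 = 1704832919460
k=3:  x_3 = 3674890·27009633024199+251·231957·1704832919460 = 198514860608593651330,  y_3 = 3674890·1704832919460+231957·27009633024199 = 12530146894788486843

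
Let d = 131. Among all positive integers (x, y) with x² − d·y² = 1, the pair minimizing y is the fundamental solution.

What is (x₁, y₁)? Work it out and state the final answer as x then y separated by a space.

[11; 2,4,11,4,2,22] for √131; ℓ=6 ⇒ convergent index 5
a_0=11:  p_0=11·1+0=11,  q_0=11·0+1=1
a_1=2:  p_1=2·11+1=23,  q_1=2·1+0=2
…
a_4=4:  p_4=4·1156+103=4727,  q_4=4·101+9=413
a_5=2:  p_5=2·4727+1156=10610,  q_5=2·413+101=927
(x₁, y₁) = (10610, 927);  10610² − 131·927² = 1 ✓

10610 927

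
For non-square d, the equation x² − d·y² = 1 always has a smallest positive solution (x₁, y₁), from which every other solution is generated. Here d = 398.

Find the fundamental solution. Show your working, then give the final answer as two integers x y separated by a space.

399 20

√398 = [19; 1,18,1,38, …], period ℓ=4 (even) → k=3
step 0: (19, 1)  from 19·(1,0) + (0,1)
…
step 2: (379, 19)  from 18·(20,1) + (19,1)
step 3: (399, 20)  from 1·(379,19) + (20,1)
fundamental: x₁=399, y₁=20  (since 159201 − 398·400 = 1)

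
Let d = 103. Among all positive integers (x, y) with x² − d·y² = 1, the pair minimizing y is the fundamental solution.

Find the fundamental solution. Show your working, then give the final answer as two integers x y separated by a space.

227528 22419

[10; 6,1,2,1,1,9,1,1,2,1,6,20] for √103; ℓ=12 ⇒ convergent index 11
a_0=10:  p_0=10·1+0=10,  q_0=10·0+1=1
a_1=6:  p_1=6·10+1=61,  q_1=6·1+0=6
a_2=1:  p_2=1·61+10=71,  q_2=1·6+1=7
a_3=2:  p_3=2·71+61=203,  q_3=2·7+6=20
a_4=1:  p_4=1·203+71=274,  q_4=1·20+7=27
a_5=1:  p_5=1·274+203=477,  q_5=1·27+20=47
a_6=9:  p_6=9·477+274=4567,  q_6=9·47+27=450
a_7=1:  p_7=1·4567+477=5044,  q_7=1·450+47=497
a_8=1:  p_8=1·5044+4567=9611,  q_8=1·497+450=947
a_9=2:  p_9=2·9611+5044=24266,  q_9=2·947+497=2391
a_10=1:  p_10=1·24266+9611=33877,  q_10=1·2391+947=3338
a_11=6:  p_11=6·33877+24266=227528,  q_11=6·3338+2391=22419
(x₁, y₁) = (227528, 22419);  227528² − 103·22419² = 1 ✓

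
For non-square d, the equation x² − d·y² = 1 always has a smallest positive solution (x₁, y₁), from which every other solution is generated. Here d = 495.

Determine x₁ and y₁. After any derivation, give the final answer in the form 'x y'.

89 4

√495 = [22; 4,44, …], period ℓ=2 (even) → k=1
k=0  a_k=22  p_k/q_k = 22/1
k=1  a_k=4  p_k/q_k = 89/4
(x₁, y₁) = (89, 4);  89² − 495·4² = 1 ✓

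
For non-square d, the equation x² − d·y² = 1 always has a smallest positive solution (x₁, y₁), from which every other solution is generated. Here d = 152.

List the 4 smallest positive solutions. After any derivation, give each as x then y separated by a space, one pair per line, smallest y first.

[12; 3,24] for √152; ℓ=2 ⇒ convergent index 1
a_0=12:  p_0=12·1+0=12,  q_0=12·0+1=1
a_1=3:  p_1=3·12+1=37,  q_1=3·1+0=3
→ (37, 3).  Check: 37²=1369, 152·3²=1368, difference 1.
(x_2, y_2) = (37·37 + 152·3·3, 37·3 + 3·37) = (2737, 222)
(x_3, y_3) = (37·2737 + 152·3·222, 37·222 + 3·2737) = (202501, 16425)
(x_4, y_4) = (37·202501 + 152·3·16425, 37·16425 + 3·202501) = (14982337, 1215228)

37 3
2737 222
202501 16425
14982337 1215228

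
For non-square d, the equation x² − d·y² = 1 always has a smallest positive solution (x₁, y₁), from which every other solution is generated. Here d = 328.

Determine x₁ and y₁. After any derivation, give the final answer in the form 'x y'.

163 9

√328 = [18; 9,36, …], period ℓ=2 (even) → k=1
k=0  a_k=18  p_k/q_k = 18/1
k=1  a_k=9  p_k/q_k = 163/9
fundamental: x₁=163, y₁=9  (since 26569 − 328·81 = 1)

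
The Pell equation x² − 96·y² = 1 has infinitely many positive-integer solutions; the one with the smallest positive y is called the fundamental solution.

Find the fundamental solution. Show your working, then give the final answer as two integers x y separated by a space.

√96 = [9; 1,3,1,18, …], period ℓ=4 (even) → k=3
i=0: a=9 ⇒ p=9, q=1
i=1: a=1 ⇒ p=10, q=1
i=2: a=3 ⇒ p=39, q=4
i=3: a=1 ⇒ p=49, q=5
fundamental: x₁=49, y₁=5  (since 2401 − 96·25 = 1)

49 5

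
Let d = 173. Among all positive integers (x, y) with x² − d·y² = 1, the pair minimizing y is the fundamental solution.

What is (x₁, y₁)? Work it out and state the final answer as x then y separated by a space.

2499849 190060

√173 → a₀=13, period (6,1,1,6,26); ℓ=5 odd so k=9
k=0  a_k=13  p_k/q_k = 13/1
…
k=5  a_k=26  p_k/q_k = 29239/2223
k=6  a_k=6  p_k/q_k = 176552/13423
…
k=8  a_k=1  p_k/q_k = 382343/29069
k=9  a_k=6  p_k/q_k = 2499849/190060
(x₁, y₁) = (2499849, 190060);  2499849² − 173·190060² = 1 ✓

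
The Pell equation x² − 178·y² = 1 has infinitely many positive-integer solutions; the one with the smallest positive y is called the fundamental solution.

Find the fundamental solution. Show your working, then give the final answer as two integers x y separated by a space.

[13; 2,1,12,1,2,26] for √178; ℓ=6 ⇒ convergent index 5
i=0: a=13 ⇒ p=13, q=1
…
i=2: a=1 ⇒ p=40, q=3
i=3: a=12 ⇒ p=507, q=38
i=4: a=1 ⇒ p=547, q=41
i=5: a=2 ⇒ p=1601, q=120
fundamental: x₁=1601, y₁=120  (since 2563201 − 178·14400 = 1)

1601 120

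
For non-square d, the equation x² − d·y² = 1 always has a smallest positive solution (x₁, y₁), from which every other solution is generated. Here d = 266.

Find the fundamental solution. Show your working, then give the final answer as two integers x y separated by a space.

d=266: √d = [16; 3,4,3,32] (ℓ=4, even), read p_3/q_3
k=0  a_k=16  p_k/q_k = 16/1
…
k=2  a_k=4  p_k/q_k = 212/13
k=3  a_k=3  p_k/q_k = 685/42
fundamental: x₁=685, y₁=42  (since 469225 − 266·1764 = 1)

685 42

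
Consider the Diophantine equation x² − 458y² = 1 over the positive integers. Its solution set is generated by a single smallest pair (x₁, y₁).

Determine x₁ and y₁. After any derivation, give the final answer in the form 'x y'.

[21; 2,2,42] for √458; ℓ=3 ⇒ convergent index 5
a_0=21:  p_0=21·1+0=21,  q_0=21·0+1=1
a_1=2:  p_1=2·21+1=43,  q_1=2·1+0=2
…
a_4=2:  p_4=2·4537+107=9181,  q_4=2·212+5=429
a_5=2:  p_5=2·9181+4537=22899,  q_5=2·429+212=1070
(x₁, y₁) = (22899, 1070);  22899² − 458·1070² = 1 ✓

22899 1070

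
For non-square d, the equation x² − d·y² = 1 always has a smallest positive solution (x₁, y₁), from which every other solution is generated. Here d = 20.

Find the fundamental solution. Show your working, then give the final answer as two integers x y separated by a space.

9 2

√20 → a₀=4, period (2,8); ℓ=2 even so k=1
a_0=4:  p_0=4·1+0=4,  q_0=4·0+1=1
a_1=2:  p_1=2·4+1=9,  q_1=2·1+0=2
fundamental: x₁=9, y₁=2  (since 81 − 20·4 = 1)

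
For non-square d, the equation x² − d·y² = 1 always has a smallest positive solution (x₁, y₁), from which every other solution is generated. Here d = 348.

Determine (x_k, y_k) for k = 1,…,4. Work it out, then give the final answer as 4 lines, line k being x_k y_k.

√348 → a₀=18, period (1,1,1,8,1,1,1,36); ℓ=8 even so k=7
k=0  a_k=18  p_k/q_k = 18/1
…
k=2  a_k=1  p_k/q_k = 37/2
…
k=4  a_k=8  p_k/q_k = 485/26
k=5  a_k=1  p_k/q_k = 541/29
k=6  a_k=1  p_k/q_k = 1026/55
k=7  a_k=1  p_k/q_k = 1567/84
(x₁, y₁) = (1567, 84);  1567² − 348·84² = 1 ✓
n=2: (1567,84)∘(1567,84) = (1567·1567+348·84·84, 1567·84+84·1567) = (4910977,263256)
n=3: (4910977,263256)∘(1567,84) = (1567·4910977+348·84·263256, 1567·263256+84·4910977) = (15391000351,825044220)
n=4: (15391000351,825044220)∘(1567,84) = (1567·15391000351+348·84·825044220, 1567·825044220+84·15391000351) = (48235390189057,2585688322224)

1567 84
4910977 263256
15391000351 825044220
48235390189057 2585688322224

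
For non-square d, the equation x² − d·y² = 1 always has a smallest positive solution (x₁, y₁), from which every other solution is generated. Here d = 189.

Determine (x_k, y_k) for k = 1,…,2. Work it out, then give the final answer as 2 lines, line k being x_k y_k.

55 4
6049 440

d=189: √d = [13; 1,2,1,26] (ℓ=4, even), read p_3/q_3
a_0=13:  p_0=13·1+0=13,  q_0=13·0+1=1
…
a_2=2:  p_2=2·14+13=41,  q_2=2·1+1=3
a_3=1:  p_3=1·41+14=55,  q_3=1·3+1=4
fundamental: x₁=55, y₁=4  (since 3025 − 189·16 = 1)
n=2: (55,4)∘(55,4) = (55·55+189·4·4, 55·4+4·55) = (6049,440)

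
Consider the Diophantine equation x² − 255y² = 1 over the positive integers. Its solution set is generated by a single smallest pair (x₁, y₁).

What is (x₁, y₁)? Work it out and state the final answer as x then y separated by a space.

16 1

√255 = [15; 1,30, …], period ℓ=2 (even) → k=1
i=0: a=15 ⇒ p=15, q=1
i=1: a=1 ⇒ p=16, q=1
→ (16, 1).  Check: 16²=256, 255·1²=255, difference 1.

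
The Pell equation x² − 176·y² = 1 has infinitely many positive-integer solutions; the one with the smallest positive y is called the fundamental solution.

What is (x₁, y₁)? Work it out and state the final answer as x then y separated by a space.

d=176: √d = [13; 3,1,3,26] (ℓ=4, even), read p_3/q_3
k=0  a_k=13  p_k/q_k = 13/1
k=1  a_k=3  p_k/q_k = 40/3
k=2  a_k=1  p_k/q_k = 53/4
k=3  a_k=3  p_k/q_k = 199/15
fundamental: x₁=199, y₁=15  (since 39601 − 176·225 = 1)

199 15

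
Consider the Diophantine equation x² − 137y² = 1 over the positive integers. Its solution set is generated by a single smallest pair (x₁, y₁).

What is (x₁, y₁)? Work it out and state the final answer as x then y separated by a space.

[11; 1,2,2,1,1,2,2,1,22] for √137; ℓ=9 ⇒ convergent index 17
step 0: (11, 1)  from 11·(1,0) + (0,1)
step 1: (12, 1)  from 1·(11,1) + (1,0)
step 2: (35, 3)  from 2·(12,1) + (11,1)
…
step 4: (117, 10)  from 1·(82,7) + (35,3)
…
step 8: (1744, 149)  from 1·(1229,105) + (515,44)
step 9: (39597, 3383)  from 22·(1744,149) + (1229,105)
…
step 11: (122279, 10447)  from 2·(41341,3532) + (39597,3383)
step 12: (285899, 24426)  from 2·(122279,10447) + (41341,3532)
step 13: (408178, 34873)  from 1·(285899,24426) + (122279,10447)
step 14: (694077, 59299)  from 1·(408178,34873) + (285899,24426)
step 15: (1796332, 153471)  from 2·(694077,59299) + (408178,34873)
step 16: (4286741, 366241)  from 2·(1796332,153471) + (694077,59299)
step 17: (6083073, 519712)  from 1·(4286741,366241) + (1796332,153471)
(x₁, y₁) = (6083073, 519712);  6083073² − 137·519712² = 1 ✓

6083073 519712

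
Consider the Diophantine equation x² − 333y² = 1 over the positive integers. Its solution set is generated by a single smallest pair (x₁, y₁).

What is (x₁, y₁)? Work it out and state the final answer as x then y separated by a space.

73 4

√333 = [18; 4,36, …], period ℓ=2 (even) → k=1
i=0: a=18 ⇒ p=18, q=1
i=1: a=4 ⇒ p=73, q=4
fundamental: x₁=73, y₁=4  (since 5329 − 333·16 = 1)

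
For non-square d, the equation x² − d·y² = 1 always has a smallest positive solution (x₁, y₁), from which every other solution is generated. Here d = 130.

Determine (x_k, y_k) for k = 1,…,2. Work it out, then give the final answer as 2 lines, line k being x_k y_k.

6499 570
84474001 7408860

d=130: √d = [11; 2,2,22] (ℓ=3, odd), read p_5/q_5
step 0: (11, 1)  from 11·(1,0) + (0,1)
…
step 2: (57, 5)  from 2·(23,2) + (11,1)
step 3: (1277, 112)  from 22·(57,5) + (23,2)
step 4: (2611, 229)  from 2·(1277,112) + (57,5)
step 5: (6499, 570)  from 2·(2611,229) + (1277,112)
fundamental: x₁=6499, y₁=570  (since 42237001 − 130·324900 = 1)
k=2:  x_2 = 6499·6499+130·570·570 = 84474001,  y_2 = 6499·570+570·6499 = 7408860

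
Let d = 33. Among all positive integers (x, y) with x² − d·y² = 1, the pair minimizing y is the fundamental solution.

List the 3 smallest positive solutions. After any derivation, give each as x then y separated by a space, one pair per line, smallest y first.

√33 = [5; 1,2,1,10, …], period ℓ=4 (even) → k=3
step 0: (5, 1)  from 5·(1,0) + (0,1)
step 1: (6, 1)  from 1·(5,1) + (1,0)
step 2: (17, 3)  from 2·(6,1) + (5,1)
step 3: (23, 4)  from 1·(17,3) + (6,1)
(x₁, y₁) = (23, 4);  23² − 33·4² = 1 ✓
k=2:  x_2 = 23·23+33·4·4 = 1057,  y_2 = 23·4+4·23 = 184
k=3:  x_3 = 23·1057+33·4·184 = 48599,  y_3 = 23·184+4·1057 = 8460

23 4
1057 184
48599 8460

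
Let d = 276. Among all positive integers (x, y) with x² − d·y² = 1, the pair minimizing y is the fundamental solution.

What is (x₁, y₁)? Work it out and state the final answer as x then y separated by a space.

√276 = [16; 1,1,1,1,2,2,2,1,1,1,1,32, …], period ℓ=12 (even) → k=11
k=0  a_k=16  p_k/q_k = 16/1
…
k=7  a_k=2  p_k/q_k = 1246/75
…
k=10  a_k=1  p_k/q_k = 4768/287
k=11  a_k=1  p_k/q_k = 7775/468
→ (7775, 468).  Check: 7775²=60450625, 276·468²=60450624, difference 1.

7775 468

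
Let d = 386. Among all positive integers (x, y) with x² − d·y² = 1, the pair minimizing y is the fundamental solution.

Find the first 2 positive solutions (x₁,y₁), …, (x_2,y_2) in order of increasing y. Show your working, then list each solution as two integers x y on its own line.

√386 → a₀=19, period (1,1,1,4,1,18,1,4,1,1,1,38); ℓ=12 even so k=11
k=0  a_k=19  p_k/q_k = 19/1
…
k=2  a_k=1  p_k/q_k = 39/2
…
k=4  a_k=4  p_k/q_k = 275/14
k=5  a_k=1  p_k/q_k = 334/17
k=6  a_k=18  p_k/q_k = 6287/320
k=7  a_k=1  p_k/q_k = 6621/337
k=8  a_k=4  p_k/q_k = 32771/1668
k=9  a_k=1  p_k/q_k = 39392/2005
k=10  a_k=1  p_k/q_k = 72163/3673
k=11  a_k=1  p_k/q_k = 111555/5678
→ (111555, 5678).  Check: 111555²=12444518025, 386·5678²=12444518024, difference 1.
k=2:  x_2 = 111555·111555+386·5678·5678 = 24889036049,  y_2 = 111555·5678+5678·111555 = 1266818580

111555 5678
24889036049 1266818580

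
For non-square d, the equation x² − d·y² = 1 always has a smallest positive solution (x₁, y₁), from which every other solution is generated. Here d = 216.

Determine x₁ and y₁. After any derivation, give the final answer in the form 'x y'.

485 33

√216 = [14; 1,2,3,2,1,28, …], period ℓ=6 (even) → k=5
k=0  a_k=14  p_k/q_k = 14/1
…
k=2  a_k=2  p_k/q_k = 44/3
…
k=4  a_k=2  p_k/q_k = 338/23
k=5  a_k=1  p_k/q_k = 485/33
fundamental: x₁=485, y₁=33  (since 235225 − 216·1089 = 1)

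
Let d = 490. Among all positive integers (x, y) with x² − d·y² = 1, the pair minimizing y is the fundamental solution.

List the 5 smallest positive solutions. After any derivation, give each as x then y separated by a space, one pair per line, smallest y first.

1039681 46968
2161873163521 97663474416
4495316905044313921 203077717488555624
9347391150304592810234881 422272088792340335957472
19436609957075163398170578312001 878056535095215307939712337240

√490 → a₀=22, period (7,2,1,4,4,4,1,2,7,44); ℓ=10 even so k=9
i=0: a=22 ⇒ p=22, q=1
…
i=8: a=2 ⇒ p=141338, q=6385
i=9: a=7 ⇒ p=1039681, q=46968
(x₁, y₁) = (1039681, 46968);  1039681² − 490·46968² = 1 ✓
n=2: (1039681,46968)∘(1039681,46968) = (1039681·1039681+490·46968·46968, 1039681·46968+46968·1039681) = (2161873163521,97663474416)
n=3: (2161873163521,97663474416)∘(1039681,46968) = (1039681·2161873163521+490·46968·97663474416, 1039681·97663474416+46968·2161873163521) = (4495316905044313921,203077717488555624)
n=4: (4495316905044313921,203077717488555624)∘(1039681,46968) = (1039681·4495316905044313921+490·46968·203077717488555624, 1039681·203077717488555624+46968·4495316905044313921) = (9347391150304592810234881,422272088792340335957472)
n=5: (9347391150304592810234881,422272088792340335957472)∘(1039681,46968) = (1039681·9347391150304592810234881+490·46968·422272088792340335957472, 1039681·422272088792340335957472+46968·9347391150304592810234881) = (19436609957075163398170578312001,878056535095215307939712337240)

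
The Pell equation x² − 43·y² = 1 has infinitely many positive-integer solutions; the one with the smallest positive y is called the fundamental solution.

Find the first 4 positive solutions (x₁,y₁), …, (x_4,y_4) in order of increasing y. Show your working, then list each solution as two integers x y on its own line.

3482 531
24248647 3697884
168867574226 25752063645
1175993762661217 179337367525896

d=43: √d = [6; 1,1,3,1,5,1,3,1,1,12] (ℓ=10, even), read p_9/q_9
k=0  a_k=6  p_k/q_k = 6/1
…
k=2  a_k=1  p_k/q_k = 13/2
…
k=4  a_k=1  p_k/q_k = 59/9
k=5  a_k=5  p_k/q_k = 341/52
k=6  a_k=1  p_k/q_k = 400/61
…
k=8  a_k=1  p_k/q_k = 1941/296
k=9  a_k=1  p_k/q_k = 3482/531
(x₁, y₁) = (3482, 531);  3482² − 43·531² = 1 ✓
k=2:  x_2 = 3482·3482+43·531·531 = 24248647,  y_2 = 3482·531+531·3482 = 3697884
k=3:  x_3 = 3482·24248647+43·531·3697884 = 168867574226,  y_3 = 3482·3697884+531·24248647 = 25752063645
k=4:  x_4 = 3482·168867574226+43·531·25752063645 = 1175993762661217,  y_4 = 3482·25752063645+531·168867574226 = 179337367525896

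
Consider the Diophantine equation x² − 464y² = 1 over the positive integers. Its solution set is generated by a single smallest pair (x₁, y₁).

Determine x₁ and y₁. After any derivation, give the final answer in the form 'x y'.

√464 = [21; 1,1,5,1,1,1,5,1,1,42, …], period ℓ=10 (even) → k=9
a_0=21:  p_0=21·1+0=21,  q_0=21·0+1=1
…
a_4=1:  p_4=1·237+43=280,  q_4=1·11+2=13
…
a_8=1:  p_8=1·4502+797=5299,  q_8=1·209+37=246
a_9=1:  p_9=1·5299+4502=9801,  q_9=1·246+209=455
→ (9801, 455).  Check: 9801²=96059601, 464·455²=96059600, difference 1.

9801 455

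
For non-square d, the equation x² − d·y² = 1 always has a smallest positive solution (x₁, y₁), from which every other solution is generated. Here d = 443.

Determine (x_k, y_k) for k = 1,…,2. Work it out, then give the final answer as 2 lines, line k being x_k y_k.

√443 → a₀=21, period (21,42); ℓ=2 even so k=1
a_0=21:  p_0=21·1+0=21,  q_0=21·0+1=1
a_1=21:  p_1=21·21+1=442,  q_1=21·1+0=21
(x₁, y₁) = (442, 21);  442² − 443·21² = 1 ✓
n=2: (442,21)∘(442,21) = (442·442+443·21·21, 442·21+21·442) = (390727,18564)

442 21
390727 18564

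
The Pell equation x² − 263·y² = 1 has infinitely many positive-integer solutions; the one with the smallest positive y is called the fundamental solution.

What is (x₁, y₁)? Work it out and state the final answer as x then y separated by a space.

√263 = [16; 4,1,1,1,1,15,1,1,1,1,4,32, …], period ℓ=12 (even) → k=11
k=0  a_k=16  p_k/q_k = 16/1
k=1  a_k=4  p_k/q_k = 65/4
…
k=4  a_k=1  p_k/q_k = 227/14
k=5  a_k=1  p_k/q_k = 373/23
k=6  a_k=15  p_k/q_k = 5822/359
k=7  a_k=1  p_k/q_k = 6195/382
…
k=10  a_k=1  p_k/q_k = 30229/1864
k=11  a_k=4  p_k/q_k = 139128/8579
(x₁, y₁) = (139128, 8579);  139128² − 263·8579² = 1 ✓

139128 8579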